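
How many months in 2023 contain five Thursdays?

4

A month has five Thursdays exactly when Thursday falls within its first (length − 28) days.
Jan: 31 days, starts Sun → 5 of Sun, Mon, Tue
Feb: 28 days, starts Wed → 5 of (none)
Mar: 31 days, starts Wed → 5 of Wed, Thu, Fri ✓
Apr: 30 days, starts Sat → 5 of Sat, Sun
May: 31 days, starts Mon → 5 of Mon, Tue, Wed
Jun: 30 days, starts Thu → 5 of Thu, Fri ✓
Jul: 31 days, starts Sat → 5 of Sat, Sun, Mon
Aug: 31 days, starts Tue → 5 of Tue, Wed, Thu ✓
Sep: 30 days, starts Fri → 5 of Fri, Sat
Oct: 31 days, starts Sun → 5 of Sun, Mon, Tue
Nov: 30 days, starts Wed → 5 of Wed, Thu ✓
Dec: 31 days, starts Fri → 5 of Fri, Sat, Sun
Months with five Thursdays: Mar, Jun, Aug, Nov.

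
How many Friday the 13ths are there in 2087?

The 13th falls on a Friday when the month's 13th has weekday Fri.
Jan 13 is Mon; Feb 13 is Thu; Mar 13 is Thu; Apr 13 is Sun; May 13 is Tue; Jun 13 is Fri ✓; Jul 13 is Sun; Aug 13 is Wed; Sep 13 is Sat; Oct 13 is Mon; Nov 13 is Thu; Dec 13 is Sat.
Friday the 13ths: Jun.

1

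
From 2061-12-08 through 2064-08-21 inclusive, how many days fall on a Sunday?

2061-12-08 is a Thursday.
From 2061-12-08 to 2064-08-21 is 988 days inclusive.
988 = 7 × 141 + 1, so there are 141 full weeks plus 1 extra day.
Each full week contributes one Sunday: 141 so far.
The 1 extra day is Thursday — none qualify.
Total: 141 + 0 = 141.

141 Sundays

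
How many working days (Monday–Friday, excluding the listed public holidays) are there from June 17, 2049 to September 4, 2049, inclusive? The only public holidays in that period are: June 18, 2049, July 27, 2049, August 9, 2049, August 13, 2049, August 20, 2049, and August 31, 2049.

June 17, 2049 is a Thursday.
From June 17, 2049 to September 4, 2049 is 80 days inclusive.
80 = 7 × 11 + 3, so there are 11 full weeks plus 3 extra days.
Each full week contributes 5 weekdays (Mon–Fri): 11 × 5 = 55.
The 3 extra days are Thu, Fri, Sat — 2 of them qualify.
Total: 55 + 2 = 57.
Holidays: June 18, 2049 (Fri); July 27, 2049 (Tue); August 9, 2049 (Mon); August 13, 2049 (Fri); August 20, 2049 (Fri); August 31, 2049 (Tue).
All 6 holidays fall on weekdays, so subtract 6.
Business days: 57 − 6 = 51.

51 working days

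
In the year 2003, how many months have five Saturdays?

A month has five Saturdays exactly when Saturday falls within its first (length − 28) days.
Jan: 31 days, starts Wed → 5 of Wed, Thu, Fri
Feb: 28 days, starts Sat → 5 of (none)
Mar: 31 days, starts Sat → 5 of Sat, Sun, Mon ✓
Apr: 30 days, starts Tue → 5 of Tue, Wed
May: 31 days, starts Thu → 5 of Thu, Fri, Sat ✓
Jun: 30 days, starts Sun → 5 of Sun, Mon
Jul: 31 days, starts Tue → 5 of Tue, Wed, Thu
Aug: 31 days, starts Fri → 5 of Fri, Sat, Sun ✓
Sep: 30 days, starts Mon → 5 of Mon, Tue
Oct: 31 days, starts Wed → 5 of Wed, Thu, Fri
Nov: 30 days, starts Sat → 5 of Sat, Sun ✓
Dec: 31 days, starts Mon → 5 of Mon, Tue, Wed
Months with five Saturdays: Mar, May, Aug, Nov.

4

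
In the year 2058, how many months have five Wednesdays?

4

A month has five Wednesdays exactly when Wednesday falls within its first (length − 28) days.
Jan: 31 days, starts Tue → 5 of Tue, Wed, Thu ✓
Feb: 28 days, starts Fri → 5 of (none)
Mar: 31 days, starts Fri → 5 of Fri, Sat, Sun
Apr: 30 days, starts Mon → 5 of Mon, Tue
May: 31 days, starts Wed → 5 of Wed, Thu, Fri ✓
Jun: 30 days, starts Sat → 5 of Sat, Sun
Jul: 31 days, starts Mon → 5 of Mon, Tue, Wed ✓
Aug: 31 days, starts Thu → 5 of Thu, Fri, Sat
Sep: 30 days, starts Sun → 5 of Sun, Mon
Oct: 31 days, starts Tue → 5 of Tue, Wed, Thu ✓
Nov: 30 days, starts Fri → 5 of Fri, Sat
Dec: 31 days, starts Sun → 5 of Sun, Mon, Tue
Months with five Wednesdays: Jan, May, Jul, Oct.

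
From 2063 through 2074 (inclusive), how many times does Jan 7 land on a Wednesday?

2

Day of week of January 7 in each year:
2063: Sun, 2064: Mon, 2065: Wed ✓, 2066: Thu, 2067: Fri, 2068: Sat, 2069: Mon, 2070: Tue, 2071: Wed ✓, 2072: Thu, 2073: Sat, 2074: Sun
Wednesdays: 2065, 2071.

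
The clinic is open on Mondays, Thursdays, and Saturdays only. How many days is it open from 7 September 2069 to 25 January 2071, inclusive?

7 September 2069 is a Saturday.
That's 506 days from start to end, counting both.
506 = 7 × 72 + 2, so there are 72 full weeks plus 2 extra days.
Each full week contributes 3 days from the set (Mon, Thu, Sat): 72 × 3 = 216.
The 2 extra days are Saturday, Sunday — 1 of them qualifies.
Total: 216 + 1 = 217.

217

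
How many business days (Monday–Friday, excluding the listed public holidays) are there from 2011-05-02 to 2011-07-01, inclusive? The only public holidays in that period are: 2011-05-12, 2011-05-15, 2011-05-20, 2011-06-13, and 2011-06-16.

2011-05-02 is a Monday.
From 2011-05-02 to 2011-07-01 is 61 days inclusive.
61 = 7 × 8 + 5, so there are 8 full weeks plus 5 extra days.
Each full week contributes 5 weekdays (Mon–Fri): 8 × 5 = 40.
The 5 extra days are Monday, Tuesday, Wednesday, Thursday, Friday — 5 of them qualify.
Total: 40 + 5 = 45.
Holidays: 2011-05-12 (Thu); 2011-05-15 (Sun); 2011-05-20 (Fri); 2011-06-13 (Mon); 2011-06-16 (Thu).
4 of the 5 holidays fall on weekdays; the rest are weekends and were already excluded.
Business days: 45 − 4 = 41.

41 business days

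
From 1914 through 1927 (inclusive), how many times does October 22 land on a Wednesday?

2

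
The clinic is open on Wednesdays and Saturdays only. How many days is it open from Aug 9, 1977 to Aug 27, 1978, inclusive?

110

Aug 9, 1977 is a Tuesday.
The range spans 384 days (inclusive of both endpoints).
384 = 7 × 54 + 6, so there are 54 full weeks plus 6 extra days.
Each full week contributes 2 days from the set (Wed, Sat): 54 × 2 = 108.
The 6 extra days are Tue, Wed, Thu, Fri, Sat, Sun — 2 of them qualify.
Total: 108 + 2 = 110.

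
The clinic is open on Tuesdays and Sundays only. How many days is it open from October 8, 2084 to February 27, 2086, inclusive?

146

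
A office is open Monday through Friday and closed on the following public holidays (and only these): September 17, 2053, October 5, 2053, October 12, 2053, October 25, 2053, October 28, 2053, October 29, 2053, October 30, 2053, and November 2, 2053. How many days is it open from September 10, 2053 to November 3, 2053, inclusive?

September 10, 2053 is a Wednesday.
That's 55 days from start to end, counting both.
55 = 7 × 7 + 6, so there are 7 full weeks plus 6 extra days.
Each full week contributes 5 weekdays (Mon–Fri): 7 × 5 = 35.
The 6 extra days are Wed, Thu, Fri, Sat, Sun, Mon — 4 of them qualify.
Total: 35 + 4 = 39.
Holidays: September 17, 2053 (Wed); October 5, 2053 (Sun); October 12, 2053 (Sun); October 25, 2053 (Sat); October 28, 2053 (Tue); October 29, 2053 (Wed); October 30, 2053 (Thu); November 2, 2053 (Sun).
4 of the 8 holidays fall on weekdays; the rest are weekends and were already excluded.
Business days: 39 − 4 = 35.

35 working days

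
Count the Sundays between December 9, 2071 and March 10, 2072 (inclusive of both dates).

December 9, 2071 is a Wednesday.
That's 93 days from start to end, counting both.
93 = 7 × 13 + 2, so there are 13 full weeks plus 2 extra days.
Each full week contributes one Sunday: 13 so far.
The 2 extra days are Wed, Thu — none qualify.
Total: 13 + 0 = 13.

13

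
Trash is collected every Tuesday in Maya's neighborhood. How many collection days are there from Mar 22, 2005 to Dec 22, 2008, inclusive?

196 Tuesdays

Mar 22, 2005 is a Tuesday.
The range spans 1372 days (inclusive of both endpoints).
1372 = 7 × 196, so the span is exactly 196 full weeks.
Each full week contributes one Tuesday: 196 so far.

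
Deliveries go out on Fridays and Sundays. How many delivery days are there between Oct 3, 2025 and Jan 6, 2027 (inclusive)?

Oct 3, 2025 is a Friday.
The range spans 461 days (inclusive of both endpoints).
461 = 7 × 65 + 6, so there are 65 full weeks plus 6 extra days.
Each full week contributes 2 days from the set (Fri, Sun): 65 × 2 = 130.
The 6 extra days are Fri, Sat, Sun, Mon, Tue, Wed — 2 of them qualify.
Total: 130 + 2 = 132.

132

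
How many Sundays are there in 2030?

52

January 1, 2030 is a Tuesday.
The range spans 365 days (inclusive of both endpoints).
365 = 7 × 52 + 1, so there are 52 full weeks plus 1 extra day.
Each full week contributes one Sunday: 52 so far.
The 1 extra day is Tue — none qualify.
Total: 52 + 0 = 52.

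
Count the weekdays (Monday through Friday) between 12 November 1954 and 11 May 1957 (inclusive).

12 November 1954 is a Friday.
The range spans 912 days (inclusive of both endpoints).
912 = 7 × 130 + 2, so there are 130 full weeks plus 2 extra days.
Each full week contributes 5 weekdays (Mon–Fri): 130 × 5 = 650.
The 2 extra days are Friday, Saturday — 1 of them qualifies.
Total: 650 + 1 = 651.

651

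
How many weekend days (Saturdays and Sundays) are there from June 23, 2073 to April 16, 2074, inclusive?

86

June 23, 2073 is a Friday.
From June 23, 2073 to April 16, 2074 is 298 days inclusive.
298 = 7 × 42 + 4, so there are 42 full weeks plus 4 extra days.
Each full week contributes 2 weekend days (Sat, Sun): 42 × 2 = 84.
The 4 extra days are Fri, Sat, Sun, Mon — 2 of them qualify.
Total: 84 + 2 = 86.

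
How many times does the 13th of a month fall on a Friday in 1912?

2

The 13th falls on a Friday when the month's 13th has weekday Fri.
Jan 13 is Sat; Feb 13 is Tue; Mar 13 is Wed; Apr 13 is Sat; May 13 is Mon; Jun 13 is Thu; Jul 13 is Sat; Aug 13 is Tue; Sep 13 is Fri ✓; Oct 13 is Sun; Nov 13 is Wed; Dec 13 is Fri ✓.
Friday the 13ths: Sep, Dec.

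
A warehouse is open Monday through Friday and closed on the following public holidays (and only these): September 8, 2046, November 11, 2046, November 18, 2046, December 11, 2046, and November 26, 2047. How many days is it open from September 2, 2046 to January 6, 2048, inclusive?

September 2, 2046 is a Sunday.
The range spans 492 days (inclusive of both endpoints).
492 = 7 × 70 + 2, so there are 70 full weeks plus 2 extra days.
Each full week contributes 5 weekdays (Mon–Fri): 70 × 5 = 350.
The 2 extra days are Sun, Mon — 1 of them qualifies.
Total: 350 + 1 = 351.
Holidays: September 8, 2046 (Sat); November 11, 2046 (Sun); November 18, 2046 (Sun); December 11, 2046 (Tue); November 26, 2047 (Tue).
2 of the 5 holidays fall on weekdays; the rest are weekends and were already excluded.
Business days: 351 − 2 = 349.

349 working days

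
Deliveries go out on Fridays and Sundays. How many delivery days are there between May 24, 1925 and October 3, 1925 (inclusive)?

May 24, 1925 is a Sunday.
From May 24, 1925 to October 3, 1925 is 133 days inclusive.
133 = 7 × 19, so the span is exactly 19 full weeks.
Each full week contributes 2 days from the set (Fri, Sun): 19 × 2 = 38.
Total: 38.

38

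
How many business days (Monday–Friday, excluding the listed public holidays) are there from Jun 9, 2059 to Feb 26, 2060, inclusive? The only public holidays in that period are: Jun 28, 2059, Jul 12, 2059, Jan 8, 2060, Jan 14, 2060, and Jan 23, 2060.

Jun 9, 2059 is a Monday.
The range spans 263 days (inclusive of both endpoints).
263 = 7 × 37 + 4, so there are 37 full weeks plus 4 extra days.
Each full week contributes 5 weekdays (Mon–Fri): 37 × 5 = 185.
The 4 extra days are Mon, Tue, Wed, Thu — 4 of them qualify.
Total: 185 + 4 = 189.
Holidays: Jun 28, 2059 (Sat); Jul 12, 2059 (Sat); Jan 8, 2060 (Thu); Jan 14, 2060 (Wed); Jan 23, 2060 (Fri).
3 of the 5 holidays fall on weekdays; the rest are weekends and were already excluded.
Business days: 189 − 3 = 186.

186 business days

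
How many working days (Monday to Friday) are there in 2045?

260

1 January 2045 is a Sunday.
The range spans 365 days (inclusive of both endpoints).
365 = 7 × 52 + 1, so there are 52 full weeks plus 1 extra day.
Each full week contributes 5 weekdays (Mon–Fri): 52 × 5 = 260.
The 1 extra day is Sun — none qualify.
Total: 260 + 0 = 260.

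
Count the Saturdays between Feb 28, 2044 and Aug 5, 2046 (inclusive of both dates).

127

Feb 28, 2044 is a Sunday.
From Feb 28, 2044 to Aug 5, 2046 is 890 days inclusive.
890 = 7 × 127 + 1, so there are 127 full weeks plus 1 extra day.
Each full week contributes one Saturday: 127 so far.
The 1 extra day is Sun — none qualify.
Total: 127 + 0 = 127.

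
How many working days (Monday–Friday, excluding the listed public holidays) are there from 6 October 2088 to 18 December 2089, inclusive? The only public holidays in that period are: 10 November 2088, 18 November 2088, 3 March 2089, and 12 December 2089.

309

6 October 2088 is a Wednesday.
The range spans 439 days (inclusive of both endpoints).
439 = 7 × 62 + 5, so there are 62 full weeks plus 5 extra days.
Each full week contributes 5 weekdays (Mon–Fri): 62 × 5 = 310.
The 5 extra days are Wednesday, Thursday, Friday, Saturday, Sunday — 3 of them qualify.
Total: 310 + 3 = 313.
Holidays: 10 November 2088 (Wed); 18 November 2088 (Thu); 3 March 2089 (Thu); 12 December 2089 (Mon).
All 4 holidays fall on weekdays, so subtract 4.
Business days: 313 − 4 = 309.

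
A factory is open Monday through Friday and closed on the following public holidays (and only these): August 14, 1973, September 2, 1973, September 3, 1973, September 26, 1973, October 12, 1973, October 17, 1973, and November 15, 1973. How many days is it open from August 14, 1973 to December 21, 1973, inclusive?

88

August 14, 1973 is a Tuesday.
From August 14, 1973 to December 21, 1973 is 130 days inclusive.
130 = 7 × 18 + 4, so there are 18 full weeks plus 4 extra days.
Each full week contributes 5 weekdays (Mon–Fri): 18 × 5 = 90.
The 4 extra days are Tuesday, Wednesday, Thursday, Friday — 4 of them qualify.
Total: 90 + 4 = 94.
Holidays: August 14, 1973 (Tue); September 2, 1973 (Sun); September 3, 1973 (Mon); September 26, 1973 (Wed); October 12, 1973 (Fri); October 17, 1973 (Wed); November 15, 1973 (Thu).
6 of the 7 holidays fall on weekdays; the rest are weekends and were already excluded.
Business days: 94 − 6 = 88.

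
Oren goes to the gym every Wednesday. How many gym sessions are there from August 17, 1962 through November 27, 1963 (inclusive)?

August 17, 1962 is a Friday.
That's 468 days from start to end, counting both.
468 = 7 × 66 + 6, so there are 66 full weeks plus 6 extra days.
Each full week contributes one Wednesday: 66 so far.
The 6 extra days are Friday, Saturday, Sunday, Monday, Tuesday, Wednesday — 1 of them qualifies.
Total: 66 + 1 = 67.

67 Wednesdays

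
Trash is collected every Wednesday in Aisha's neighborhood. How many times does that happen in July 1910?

4

1910-07-01 is a Friday.
From 1910-07-01 to 1910-07-31 is 31 days inclusive.
31 = 7 × 4 + 3, so there are 4 full weeks plus 3 extra days.
Each full week contributes one Wednesday: 4 so far.
The 3 extra days are Fri, Sat, Sun — none qualify.
Total: 4 + 0 = 4.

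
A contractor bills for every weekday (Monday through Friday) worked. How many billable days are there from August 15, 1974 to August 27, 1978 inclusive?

1052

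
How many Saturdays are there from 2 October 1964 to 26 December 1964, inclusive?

2 October 1964 is a Friday.
The range spans 86 days (inclusive of both endpoints).
86 = 7 × 12 + 2, so there are 12 full weeks plus 2 extra days.
Each full week contributes one Saturday: 12 so far.
The 2 extra days are Fri, Sat — 1 of them qualifies.
Total: 12 + 1 = 13.

13 Saturdays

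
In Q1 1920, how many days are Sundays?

1920-01-01 is a Thursday.
That's 91 days from start to end, counting both.
91 = 7 × 13, so the span is exactly 13 full weeks.
Each full week contributes one Sunday: 13 so far.
Total: 13.

13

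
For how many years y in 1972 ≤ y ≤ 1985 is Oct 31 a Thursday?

2

Day of week of October 31 in each year:
1972: Tue, 1973: Wed, 1974: Thu ✓, 1975: Fri, 1976: Sun, 1977: Mon, 1978: Tue, 1979: Wed, 1980: Fri, 1981: Sat, 1982: Sun, 1983: Mon, 1984: Wed, 1985: Thu ✓
Thursdays: 1974, 1985.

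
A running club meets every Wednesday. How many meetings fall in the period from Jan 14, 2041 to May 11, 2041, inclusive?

17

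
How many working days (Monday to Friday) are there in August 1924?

21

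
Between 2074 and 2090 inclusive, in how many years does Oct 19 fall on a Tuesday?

Day of week of October 19 in each year:
2074: Fri, 2075: Sat, 2076: Mon, 2077: Tue ✓, 2078: Wed, 2079: Thu, 2080: Sat, 2081: Sun, 2082: Mon, 2083: Tue ✓, 2084: Thu, 2085: Fri, 2086: Sat, 2087: Sun, 2088: Tue ✓, 2089: Wed, 2090: Thu
Tuesdays: 2077, 2083, 2088.

3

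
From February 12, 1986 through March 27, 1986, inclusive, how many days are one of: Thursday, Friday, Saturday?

February 12, 1986 is a Wednesday.
The range spans 44 days (inclusive of both endpoints).
44 = 7 × 6 + 2, so there are 6 full weeks plus 2 extra days.
Each full week contributes 3 days from the set (Thu, Fri, Sat): 6 × 3 = 18.
The 2 extra days are Wed, Thu — 1 of them qualifies.
Total: 18 + 1 = 19.

19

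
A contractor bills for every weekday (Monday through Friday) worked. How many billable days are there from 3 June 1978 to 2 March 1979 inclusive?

195 weekdays

3 June 1978 is a Saturday.
That's 273 days from start to end, counting both.
273 = 7 × 39, so the span is exactly 39 full weeks.
Each full week contributes 5 weekdays (Mon–Fri): 39 × 5 = 195.
Total: 195.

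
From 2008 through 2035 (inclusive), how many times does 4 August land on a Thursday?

Day of week of August 4 in each year:
2008: Mon, 2009: Tue, 2010: Wed, 2011: Thu ✓, 2012: Sat, 2013: Sun, 2014: Mon, 2015: Tue, 2016: Thu ✓, 2017: Fri, 2018: Sat, 2019: Sun, 2020: Tue, 2021: Wed, 2022: Thu ✓, 2023: Fri, 2024: Sun, 2025: Mon, 2026: Tue, 2027: Wed, 2028: Fri, 2029: Sat, 2030: Sun, 2031: Mon, 2032: Wed, 2033: Thu ✓, 2034: Fri, 2035: Sat
Thursdays: 2011, 2016, 2022, 2033.

4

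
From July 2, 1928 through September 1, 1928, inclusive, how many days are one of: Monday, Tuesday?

18

July 2, 1928 is a Monday.
The range spans 62 days (inclusive of both endpoints).
62 = 7 × 8 + 6, so there are 8 full weeks plus 6 extra days.
Each full week contributes 2 days from the set (Mon, Tue): 8 × 2 = 16.
The 6 extra days are Monday, Tuesday, Wednesday, Thursday, Friday, Saturday — 2 of them qualify.
Total: 16 + 2 = 18.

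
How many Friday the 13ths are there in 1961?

2

The 13th falls on a Friday when the month's 13th has weekday Fri.
Jan 13 is Fri ✓; Feb 13 is Mon; Mar 13 is Mon; Apr 13 is Thu; May 13 is Sat; Jun 13 is Tue; Jul 13 is Thu; Aug 13 is Sun; Sep 13 is Wed; Oct 13 is Fri ✓; Nov 13 is Mon; Dec 13 is Wed.
Friday the 13ths: Jan, Oct.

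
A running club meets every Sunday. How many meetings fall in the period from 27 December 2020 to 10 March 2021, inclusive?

11

27 December 2020 is a Sunday.
That's 74 days from start to end, counting both.
74 = 7 × 10 + 4, so there are 10 full weeks plus 4 extra days.
Each full week contributes one Sunday: 10 so far.
The 4 extra days are Sunday, Monday, Tuesday, Wednesday — 1 of them qualifies.
Total: 10 + 1 = 11.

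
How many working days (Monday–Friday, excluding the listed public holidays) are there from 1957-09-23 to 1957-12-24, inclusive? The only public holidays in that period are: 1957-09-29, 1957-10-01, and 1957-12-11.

65

1957-09-23 is a Monday.
From 1957-09-23 to 1957-12-24 is 93 days inclusive.
93 = 7 × 13 + 2, so there are 13 full weeks plus 2 extra days.
Each full week contributes 5 weekdays (Mon–Fri): 13 × 5 = 65.
The 2 extra days are Monday, Tuesday — 2 of them qualify.
Total: 65 + 2 = 67.
Holidays: 1957-09-29 (Sun); 1957-10-01 (Tue); 1957-12-11 (Wed).
2 of the 3 holidays fall on weekdays; the rest are weekends and were already excluded.
Business days: 67 − 2 = 65.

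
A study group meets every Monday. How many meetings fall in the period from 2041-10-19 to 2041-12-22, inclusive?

9

2041-10-19 is a Saturday.
From 2041-10-19 to 2041-12-22 is 65 days inclusive.
65 = 7 × 9 + 2, so there are 9 full weeks plus 2 extra days.
Each full week contributes one Monday: 9 so far.
The 2 extra days are Sat, Sun — none qualify.
Total: 9 + 0 = 9.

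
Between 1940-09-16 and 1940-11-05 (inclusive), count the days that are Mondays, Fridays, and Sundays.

22

1940-09-16 is a Monday.
That's 51 days from start to end, counting both.
51 = 7 × 7 + 2, so there are 7 full weeks plus 2 extra days.
Each full week contributes 3 days from the set (Mon, Fri, Sun): 7 × 3 = 21.
The 2 extra days are Mon, Tue — 1 of them qualifies.
Total: 21 + 1 = 22.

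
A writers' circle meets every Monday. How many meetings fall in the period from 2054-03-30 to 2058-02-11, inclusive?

2054-03-30 is a Monday.
The range spans 1415 days (inclusive of both endpoints).
1415 = 7 × 202 + 1, so there are 202 full weeks plus 1 extra day.
Each full week contributes one Monday: 202 so far.
The 1 extra day is Mon — 1 of them qualifies.
Total: 202 + 1 = 203.

203 Mondays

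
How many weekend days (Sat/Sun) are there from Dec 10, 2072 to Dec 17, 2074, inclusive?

212

Dec 10, 2072 is a Saturday.
That's 738 days from start to end, counting both.
738 = 7 × 105 + 3, so there are 105 full weeks plus 3 extra days.
Each full week contributes 2 weekend days (Sat, Sun): 105 × 2 = 210.
The 3 extra days are Saturday, Sunday, Monday — 2 of them qualify.
Total: 210 + 2 = 212.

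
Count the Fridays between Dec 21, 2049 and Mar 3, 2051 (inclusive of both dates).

Dec 21, 2049 is a Tuesday.
From Dec 21, 2049 to Mar 3, 2051 is 438 days inclusive.
438 = 7 × 62 + 4, so there are 62 full weeks plus 4 extra days.
Each full week contributes one Friday: 62 so far.
The 4 extra days are Tuesday, Wednesday, Thursday, Friday — 1 of them qualifies.
Total: 62 + 1 = 63.

63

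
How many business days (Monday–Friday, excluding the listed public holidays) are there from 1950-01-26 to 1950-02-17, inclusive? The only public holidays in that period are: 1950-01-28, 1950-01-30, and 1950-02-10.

15

1950-01-26 is a Thursday.
That's 23 days from start to end, counting both.
23 = 7 × 3 + 2, so there are 3 full weeks plus 2 extra days.
Each full week contributes 5 weekdays (Mon–Fri): 3 × 5 = 15.
The 2 extra days are Thursday, Friday — 2 of them qualify.
Total: 15 + 2 = 17.
Holidays: 1950-01-28 (Sat); 1950-01-30 (Mon); 1950-02-10 (Fri).
2 of the 3 holidays fall on weekdays; the rest are weekends and were already excluded.
Business days: 17 − 2 = 15.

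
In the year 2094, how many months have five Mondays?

4

A month has five Mondays exactly when Monday falls within its first (length − 28) days.
Jan: 31 days, starts Fri → 5 of Fri, Sat, Sun
Feb: 28 days, starts Mon → 5 of (none)
Mar: 31 days, starts Mon → 5 of Mon, Tue, Wed ✓
Apr: 30 days, starts Thu → 5 of Thu, Fri
May: 31 days, starts Sat → 5 of Sat, Sun, Mon ✓
Jun: 30 days, starts Tue → 5 of Tue, Wed
Jul: 31 days, starts Thu → 5 of Thu, Fri, Sat
Aug: 31 days, starts Sun → 5 of Sun, Mon, Tue ✓
Sep: 30 days, starts Wed → 5 of Wed, Thu
Oct: 31 days, starts Fri → 5 of Fri, Sat, Sun
Nov: 30 days, starts Mon → 5 of Mon, Tue ✓
Dec: 31 days, starts Wed → 5 of Wed, Thu, Fri
Months with five Mondays: Mar, May, Aug, Nov.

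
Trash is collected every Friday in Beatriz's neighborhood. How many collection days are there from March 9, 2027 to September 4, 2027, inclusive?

March 9, 2027 is a Tuesday.
The range spans 180 days (inclusive of both endpoints).
180 = 7 × 25 + 5, so there are 25 full weeks plus 5 extra days.
Each full week contributes one Friday: 25 so far.
The 5 extra days are Tuesday, Wednesday, Thursday, Friday, Saturday — 1 of them qualifies.
Total: 25 + 1 = 26.

26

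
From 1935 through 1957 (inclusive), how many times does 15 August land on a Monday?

3

Day of week of August 15 in each year:
1935: Thu, 1936: Sat, 1937: Sun, 1938: Mon ✓, 1939: Tue, 1940: Thu, 1941: Fri, 1942: Sat, 1943: Sun, 1944: Tue, 1945: Wed, 1946: Thu, 1947: Fri, 1948: Sun, 1949: Mon ✓, 1950: Tue, 1951: Wed, 1952: Fri, 1953: Sat, 1954: Sun, 1955: Mon ✓, 1956: Wed, 1957: Thu
Mondays: 1938, 1949, 1955.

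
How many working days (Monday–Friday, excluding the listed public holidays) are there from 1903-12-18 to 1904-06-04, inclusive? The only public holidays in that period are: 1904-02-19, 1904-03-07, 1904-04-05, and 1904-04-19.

117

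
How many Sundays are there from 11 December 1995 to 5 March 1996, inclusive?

12

11 December 1995 is a Monday.
That's 86 days from start to end, counting both.
86 = 7 × 12 + 2, so there are 12 full weeks plus 2 extra days.
Each full week contributes one Sunday: 12 so far.
The 2 extra days are Mon, Tue — none qualify.
Total: 12 + 0 = 12.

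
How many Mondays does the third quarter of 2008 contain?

13

Jul 1, 2008 is a Tuesday.
That's 92 days from start to end, counting both.
92 = 7 × 13 + 1, so there are 13 full weeks plus 1 extra day.
Each full week contributes one Monday: 13 so far.
The 1 extra day is Tue — none qualify.
Total: 13 + 0 = 13.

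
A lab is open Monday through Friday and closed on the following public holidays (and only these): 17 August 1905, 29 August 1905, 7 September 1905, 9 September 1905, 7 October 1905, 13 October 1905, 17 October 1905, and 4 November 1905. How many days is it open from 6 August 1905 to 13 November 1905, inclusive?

66

6 August 1905 is a Sunday.
From 6 August 1905 to 13 November 1905 is 100 days inclusive.
100 = 7 × 14 + 2, so there are 14 full weeks plus 2 extra days.
Each full week contributes 5 weekdays (Mon–Fri): 14 × 5 = 70.
The 2 extra days are Sunday, Monday — 1 of them qualifies.
Total: 70 + 1 = 71.
Holidays: 17 August 1905 (Thu); 29 August 1905 (Tue); 7 September 1905 (Thu); 9 September 1905 (Sat); 7 October 1905 (Sat); 13 October 1905 (Fri); 17 October 1905 (Tue); 4 November 1905 (Sat).
5 of the 8 holidays fall on weekdays; the rest are weekends and were already excluded.
Business days: 71 − 5 = 66.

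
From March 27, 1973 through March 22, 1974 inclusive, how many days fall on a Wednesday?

52

March 27, 1973 is a Tuesday.
The range spans 361 days (inclusive of both endpoints).
361 = 7 × 51 + 4, so there are 51 full weeks plus 4 extra days.
Each full week contributes one Wednesday: 51 so far.
The 4 extra days are Tuesday, Wednesday, Thursday, Friday — 1 of them qualifies.
Total: 51 + 1 = 52.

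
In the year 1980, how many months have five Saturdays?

4

A month has five Saturdays exactly when Saturday falls within its first (length − 28) days.
Jan: 31 days, starts Tue → 5 of Tue, Wed, Thu
Feb: 29 days, starts Fri → 5 of Fri
Mar: 31 days, starts Sat → 5 of Sat, Sun, Mon ✓
Apr: 30 days, starts Tue → 5 of Tue, Wed
May: 31 days, starts Thu → 5 of Thu, Fri, Sat ✓
Jun: 30 days, starts Sun → 5 of Sun, Mon
Jul: 31 days, starts Tue → 5 of Tue, Wed, Thu
Aug: 31 days, starts Fri → 5 of Fri, Sat, Sun ✓
Sep: 30 days, starts Mon → 5 of Mon, Tue
Oct: 31 days, starts Wed → 5 of Wed, Thu, Fri
Nov: 30 days, starts Sat → 5 of Sat, Sun ✓
Dec: 31 days, starts Mon → 5 of Mon, Tue, Wed
Months with five Saturdays: Mar, May, Aug, Nov.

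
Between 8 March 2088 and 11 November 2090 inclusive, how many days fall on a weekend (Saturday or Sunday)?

279

8 March 2088 is a Monday.
That's 979 days from start to end, counting both.
979 = 7 × 139 + 6, so there are 139 full weeks plus 6 extra days.
Each full week contributes 2 weekend days (Sat, Sun): 139 × 2 = 278.
The 6 extra days are Monday, Tuesday, Wednesday, Thursday, Friday, Saturday — 1 of them qualifies.
Total: 278 + 1 = 279.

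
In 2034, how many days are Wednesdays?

52

1 January 2034 is a Sunday.
The range spans 365 days (inclusive of both endpoints).
365 = 7 × 52 + 1, so there are 52 full weeks plus 1 extra day.
Each full week contributes one Wednesday: 52 so far.
The 1 extra day is Sunday — none qualify.
Total: 52 + 0 = 52.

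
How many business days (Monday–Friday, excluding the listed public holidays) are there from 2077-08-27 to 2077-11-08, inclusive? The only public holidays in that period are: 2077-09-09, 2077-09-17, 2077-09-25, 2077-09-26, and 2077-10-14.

2077-08-27 is a Friday.
The range spans 74 days (inclusive of both endpoints).
74 = 7 × 10 + 4, so there are 10 full weeks plus 4 extra days.
Each full week contributes 5 weekdays (Mon–Fri): 10 × 5 = 50.
The 4 extra days are Fri, Sat, Sun, Mon — 2 of them qualify.
Total: 50 + 2 = 52.
Holidays: 2077-09-09 (Thu); 2077-09-17 (Fri); 2077-09-25 (Sat); 2077-09-26 (Sun); 2077-10-14 (Thu).
3 of the 5 holidays fall on weekdays; the rest are weekends and were already excluded.
Business days: 52 − 3 = 49.

49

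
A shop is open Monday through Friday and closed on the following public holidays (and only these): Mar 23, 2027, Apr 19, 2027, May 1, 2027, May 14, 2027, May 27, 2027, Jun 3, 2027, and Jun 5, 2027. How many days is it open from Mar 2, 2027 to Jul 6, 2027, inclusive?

86

Mar 2, 2027 is a Tuesday.
The range spans 127 days (inclusive of both endpoints).
127 = 7 × 18 + 1, so there are 18 full weeks plus 1 extra day.
Each full week contributes 5 weekdays (Mon–Fri): 18 × 5 = 90.
The 1 extra day is Tuesday — 1 of them qualifies.
Total: 90 + 1 = 91.
Holidays: Mar 23, 2027 (Tue); Apr 19, 2027 (Mon); May 1, 2027 (Sat); May 14, 2027 (Fri); May 27, 2027 (Thu); Jun 3, 2027 (Thu); Jun 5, 2027 (Sat).
5 of the 7 holidays fall on weekdays; the rest are weekends and were already excluded.
Business days: 91 − 5 = 86.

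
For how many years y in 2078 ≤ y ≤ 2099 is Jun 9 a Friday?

Day of week of June 9 in each year:
2078: Thu, 2079: Fri ✓, 2080: Sun, 2081: Mon, 2082: Tue, 2083: Wed, 2084: Fri ✓, 2085: Sat, 2086: Sun, 2087: Mon, 2088: Wed, 2089: Thu, 2090: Fri ✓, 2091: Sat, 2092: Mon, 2093: Tue, 2094: Wed, 2095: Thu, 2096: Sat, 2097: Sun, 2098: Mon, 2099: Tue
Fridays: 2079, 2084, 2090.

3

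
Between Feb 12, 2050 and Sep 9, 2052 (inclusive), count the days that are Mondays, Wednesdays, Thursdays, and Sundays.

538

Feb 12, 2050 is a Saturday.
The range spans 941 days (inclusive of both endpoints).
941 = 7 × 134 + 3, so there are 134 full weeks plus 3 extra days.
Each full week contributes 4 days from the set (Mon, Wed, Thu, Sun): 134 × 4 = 536.
The 3 extra days are Saturday, Sunday, Monday — 2 of them qualify.
Total: 536 + 2 = 538.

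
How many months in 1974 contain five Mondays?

4

A month has five Mondays exactly when Monday falls within its first (length − 28) days.
Jan: 31 days, starts Tue → 5 of Tue, Wed, Thu
Feb: 28 days, starts Fri → 5 of (none)
Mar: 31 days, starts Fri → 5 of Fri, Sat, Sun
Apr: 30 days, starts Mon → 5 of Mon, Tue ✓
May: 31 days, starts Wed → 5 of Wed, Thu, Fri
Jun: 30 days, starts Sat → 5 of Sat, Sun
Jul: 31 days, starts Mon → 5 of Mon, Tue, Wed ✓
Aug: 31 days, starts Thu → 5 of Thu, Fri, Sat
Sep: 30 days, starts Sun → 5 of Sun, Mon ✓
Oct: 31 days, starts Tue → 5 of Tue, Wed, Thu
Nov: 30 days, starts Fri → 5 of Fri, Sat
Dec: 31 days, starts Sun → 5 of Sun, Mon, Tue ✓
Months with five Mondays: Apr, Jul, Sep, Dec.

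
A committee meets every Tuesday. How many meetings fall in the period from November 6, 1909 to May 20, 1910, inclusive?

28 Tuesdays

November 6, 1909 is a Saturday.
The range spans 196 days (inclusive of both endpoints).
196 = 7 × 28, so the span is exactly 28 full weeks.
Each full week contributes one Tuesday: 28 so far.
Total: 28.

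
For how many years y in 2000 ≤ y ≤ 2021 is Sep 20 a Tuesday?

3

Day of week of September 20 in each year:
2000: Wed, 2001: Thu, 2002: Fri, 2003: Sat, 2004: Mon, 2005: Tue ✓, 2006: Wed, 2007: Thu, 2008: Sat, 2009: Sun, 2010: Mon, 2011: Tue ✓, 2012: Thu, 2013: Fri, 2014: Sat, 2015: Sun, 2016: Tue ✓, 2017: Wed, 2018: Thu, 2019: Fri, 2020: Sun, 2021: Mon
Tuesdays: 2005, 2011, 2016.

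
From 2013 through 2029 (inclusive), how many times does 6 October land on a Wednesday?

Day of week of October 6 in each year:
2013: Sun, 2014: Mon, 2015: Tue, 2016: Thu, 2017: Fri, 2018: Sat, 2019: Sun, 2020: Tue, 2021: Wed ✓, 2022: Thu, 2023: Fri, 2024: Sun, 2025: Mon, 2026: Tue, 2027: Wed ✓, 2028: Fri, 2029: Sat
Wednesdays: 2021, 2027.

2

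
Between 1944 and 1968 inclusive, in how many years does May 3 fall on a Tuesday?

4

Day of week of May 3 in each year:
1944: Wed, 1945: Thu, 1946: Fri, 1947: Sat, 1948: Mon, 1949: Tue ✓, 1950: Wed, 1951: Thu, 1952: Sat, 1953: Sun, 1954: Mon, 1955: Tue ✓, 1956: Thu, 1957: Fri, 1958: Sat, 1959: Sun, 1960: Tue ✓, 1961: Wed, 1962: Thu, 1963: Fri, 1964: Sun, 1965: Mon, 1966: Tue ✓, 1967: Wed, 1968: Fri
Tuesdays: 1949, 1955, 1960, 1966.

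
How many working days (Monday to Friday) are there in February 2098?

February 1, 2098 is a Saturday.
That's 28 days from start to end, counting both.
28 = 7 × 4, so the span is exactly 4 full weeks.
Each full week contributes 5 weekdays (Mon–Fri): 4 × 5 = 20.

20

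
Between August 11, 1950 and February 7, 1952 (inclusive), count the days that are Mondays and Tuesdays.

August 11, 1950 is a Friday.
That's 546 days from start to end, counting both.
546 = 7 × 78, so the span is exactly 78 full weeks.
Each full week contributes 2 days from the set (Mon, Tue): 78 × 2 = 156.
Total: 156.

156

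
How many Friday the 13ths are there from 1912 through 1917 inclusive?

10

Friday-the-13ths by year:
1912: Sep, Dec
1913: Jun
1914: Feb, Mar, Nov
1915: Aug
1916: Oct
1917: Apr, Jul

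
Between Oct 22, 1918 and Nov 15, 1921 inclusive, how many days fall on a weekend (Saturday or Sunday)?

Oct 22, 1918 is a Tuesday.
The range spans 1121 days (inclusive of both endpoints).
1121 = 7 × 160 + 1, so there are 160 full weeks plus 1 extra day.
Each full week contributes 2 weekend days (Sat, Sun): 160 × 2 = 320.
The 1 extra day is Tue — none qualify.
Total: 320 + 0 = 320.

320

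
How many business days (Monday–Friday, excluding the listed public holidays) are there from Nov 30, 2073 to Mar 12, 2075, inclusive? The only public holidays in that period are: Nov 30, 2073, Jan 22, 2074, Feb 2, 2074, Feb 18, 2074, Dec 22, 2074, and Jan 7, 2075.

330

Nov 30, 2073 is a Thursday.
From Nov 30, 2073 to Mar 12, 2075 is 468 days inclusive.
468 = 7 × 66 + 6, so there are 66 full weeks plus 6 extra days.
Each full week contributes 5 weekdays (Mon–Fri): 66 × 5 = 330.
The 6 extra days are Thu, Fri, Sat, Sun, Mon, Tue — 4 of them qualify.
Total: 330 + 4 = 334.
Holidays: Nov 30, 2073 (Thu); Jan 22, 2074 (Mon); Feb 2, 2074 (Fri); Feb 18, 2074 (Sun); Dec 22, 2074 (Sat); Jan 7, 2075 (Mon).
4 of the 6 holidays fall on weekdays; the rest are weekends and were already excluded.
Business days: 334 − 4 = 330.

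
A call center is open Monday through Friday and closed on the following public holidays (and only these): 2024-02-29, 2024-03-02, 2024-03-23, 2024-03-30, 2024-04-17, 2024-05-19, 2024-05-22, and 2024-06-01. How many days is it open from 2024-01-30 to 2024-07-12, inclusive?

116 business days

2024-01-30 is a Tuesday.
The range spans 165 days (inclusive of both endpoints).
165 = 7 × 23 + 4, so there are 23 full weeks plus 4 extra days.
Each full week contributes 5 weekdays (Mon–Fri): 23 × 5 = 115.
The 4 extra days are Tue, Wed, Thu, Fri — 4 of them qualify.
Total: 115 + 4 = 119.
Holidays: 2024-02-29 (Thu); 2024-03-02 (Sat); 2024-03-23 (Sat); 2024-03-30 (Sat); 2024-04-17 (Wed); 2024-05-19 (Sun); 2024-05-22 (Wed); 2024-06-01 (Sat).
3 of the 8 holidays fall on weekdays; the rest are weekends and were already excluded.
Business days: 119 − 3 = 116.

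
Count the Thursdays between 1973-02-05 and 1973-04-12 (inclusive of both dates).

10

1973-02-05 is a Monday.
The range spans 67 days (inclusive of both endpoints).
67 = 7 × 9 + 4, so there are 9 full weeks plus 4 extra days.
Each full week contributes one Thursday: 9 so far.
The 4 extra days are Mon, Tue, Wed, Thu — 1 of them qualifies.
Total: 9 + 1 = 10.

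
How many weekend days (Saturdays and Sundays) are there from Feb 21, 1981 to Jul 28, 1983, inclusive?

254

Feb 21, 1981 is a Saturday.
From Feb 21, 1981 to Jul 28, 1983 is 888 days inclusive.
888 = 7 × 126 + 6, so there are 126 full weeks plus 6 extra days.
Each full week contributes 2 weekend days (Sat, Sun): 126 × 2 = 252.
The 6 extra days are Saturday, Sunday, Monday, Tuesday, Wednesday, Thursday — 2 of them qualify.
Total: 252 + 2 = 254.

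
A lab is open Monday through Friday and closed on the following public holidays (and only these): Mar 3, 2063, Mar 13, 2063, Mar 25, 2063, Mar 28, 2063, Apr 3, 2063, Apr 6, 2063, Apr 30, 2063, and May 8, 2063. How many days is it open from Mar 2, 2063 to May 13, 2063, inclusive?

45 working days

Mar 2, 2063 is a Friday.
From Mar 2, 2063 to May 13, 2063 is 73 days inclusive.
73 = 7 × 10 + 3, so there are 10 full weeks plus 3 extra days.
Each full week contributes 5 weekdays (Mon–Fri): 10 × 5 = 50.
The 3 extra days are Friday, Saturday, Sunday — 1 of them qualifies.
Total: 50 + 1 = 51.
Holidays: Mar 3, 2063 (Sat); Mar 13, 2063 (Tue); Mar 25, 2063 (Sun); Mar 28, 2063 (Wed); Apr 3, 2063 (Tue); Apr 6, 2063 (Fri); Apr 30, 2063 (Mon); May 8, 2063 (Tue).
6 of the 8 holidays fall on weekdays; the rest are weekends and were already excluded.
Business days: 51 − 6 = 45.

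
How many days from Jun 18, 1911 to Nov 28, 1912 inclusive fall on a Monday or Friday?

Jun 18, 1911 is a Sunday.
From Jun 18, 1911 to Nov 28, 1912 is 530 days inclusive.
530 = 7 × 75 + 5, so there are 75 full weeks plus 5 extra days.
Each full week contributes 2 days from the set (Mon, Fri): 75 × 2 = 150.
The 5 extra days are Sunday, Monday, Tuesday, Wednesday, Thursday — 1 of them qualifies.
Total: 150 + 1 = 151.

151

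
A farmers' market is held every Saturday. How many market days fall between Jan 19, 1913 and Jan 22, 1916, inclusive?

157 Saturdays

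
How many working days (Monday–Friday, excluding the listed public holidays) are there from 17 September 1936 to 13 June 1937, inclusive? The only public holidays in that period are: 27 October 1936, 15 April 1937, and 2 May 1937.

17 September 1936 is a Thursday.
From 17 September 1936 to 13 June 1937 is 270 days inclusive.
270 = 7 × 38 + 4, so there are 38 full weeks plus 4 extra days.
Each full week contributes 5 weekdays (Mon–Fri): 38 × 5 = 190.
The 4 extra days are Thu, Fri, Sat, Sun — 2 of them qualify.
Total: 190 + 2 = 192.
Holidays: 27 October 1936 (Tue); 15 April 1937 (Thu); 2 May 1937 (Sun).
2 of the 3 holidays fall on weekdays; the rest are weekends and were already excluded.
Business days: 192 − 2 = 190.

190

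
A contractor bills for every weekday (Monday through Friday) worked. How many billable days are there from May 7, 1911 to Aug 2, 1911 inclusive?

May 7, 1911 is a Sunday.
That's 88 days from start to end, counting both.
88 = 7 × 12 + 4, so there are 12 full weeks plus 4 extra days.
Each full week contributes 5 weekdays (Mon–Fri): 12 × 5 = 60.
The 4 extra days are Sunday, Monday, Tuesday, Wednesday — 3 of them qualify.
Total: 60 + 3 = 63.

63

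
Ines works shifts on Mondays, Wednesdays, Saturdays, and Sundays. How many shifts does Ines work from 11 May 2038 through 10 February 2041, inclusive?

575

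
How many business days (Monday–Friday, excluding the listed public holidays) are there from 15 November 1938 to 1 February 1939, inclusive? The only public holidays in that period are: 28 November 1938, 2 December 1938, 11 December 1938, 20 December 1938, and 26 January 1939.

15 November 1938 is a Tuesday.
The range spans 79 days (inclusive of both endpoints).
79 = 7 × 11 + 2, so there are 11 full weeks plus 2 extra days.
Each full week contributes 5 weekdays (Mon–Fri): 11 × 5 = 55.
The 2 extra days are Tuesday, Wednesday — 2 of them qualify.
Total: 55 + 2 = 57.
Holidays: 28 November 1938 (Mon); 2 December 1938 (Fri); 11 December 1938 (Sun); 20 December 1938 (Tue); 26 January 1939 (Thu).
4 of the 5 holidays fall on weekdays; the rest are weekends and were already excluded.
Business days: 57 − 4 = 53.

53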